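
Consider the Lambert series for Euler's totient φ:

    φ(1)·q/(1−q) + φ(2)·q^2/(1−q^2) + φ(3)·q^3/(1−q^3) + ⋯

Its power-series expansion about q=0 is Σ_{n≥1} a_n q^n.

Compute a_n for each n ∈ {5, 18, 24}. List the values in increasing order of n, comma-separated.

d|5:{5,1}  Σφ=4+1=5
n=18: 18·1 9·2 6·3 3·6 2·9 1·18  φ→[6+6+2+2+1+1]=18
q^24  k|24↦φ(k): 1:1 2:1 3:2 4:2 6:2 8:4 12:4 24:8  a_24=24

5, 18, 24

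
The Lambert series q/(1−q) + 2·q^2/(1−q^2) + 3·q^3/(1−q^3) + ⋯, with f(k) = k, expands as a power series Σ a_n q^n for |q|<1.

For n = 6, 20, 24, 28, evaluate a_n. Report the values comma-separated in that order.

12, 42, 60, 56

n=6: 6·1 3·2 2·3 1·6  f→[6+3+2+1]=12
d|20:{1,2,4,5,10,20}  Σf=1+2+4+5+10+20=42
n=24: 1·24 2·12 3·8 4·6 6·4 8·3 12·2 24·1  f→[1+2+3+4+6+8+12+24]=60
n=28: 1·28 2·14 4·7 7·4 14·2 28·1  f→[1+2+4+7+14+28]=56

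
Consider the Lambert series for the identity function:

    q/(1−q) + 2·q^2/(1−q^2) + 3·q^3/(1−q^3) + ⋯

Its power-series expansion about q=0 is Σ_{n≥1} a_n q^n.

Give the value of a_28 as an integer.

d|28:{28,14,7,4,2,1}  Σf=28+14+7+4+2+1=56

a_28 = 56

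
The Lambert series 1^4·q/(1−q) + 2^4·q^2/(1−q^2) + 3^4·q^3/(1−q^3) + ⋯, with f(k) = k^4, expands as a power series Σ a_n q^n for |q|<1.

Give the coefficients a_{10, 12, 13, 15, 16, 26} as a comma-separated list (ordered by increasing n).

10642, 22386, 28562, 51332, 69905, 485554

q^10  k|10↦f(k): 1:1 2:16 5:625 10:10000  a_10=10642
q^12  k|12↦f(k): 1:1 2:16 3:81 4:256 6:1296 12:20736  a_12=22386
[q^13] f(13)=28561,f(1)=1 ⇒ 28562
d|15:{1,3,5,15}  Σf=1+81+625+50625=51332
[q^16] f(1)=1,f(2)=16,f(4)=256,f(8)=4096,f(16)=65536 ⇒ 69905
q^26  k|26↦f(k): 1:1 2:16 13:28561 26:456976  a_26=485554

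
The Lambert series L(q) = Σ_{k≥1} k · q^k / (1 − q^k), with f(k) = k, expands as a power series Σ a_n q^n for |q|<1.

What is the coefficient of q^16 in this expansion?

a_16 = 31

d|16:{16,8,4,2,1}  Σf=16+8+4+2+1=31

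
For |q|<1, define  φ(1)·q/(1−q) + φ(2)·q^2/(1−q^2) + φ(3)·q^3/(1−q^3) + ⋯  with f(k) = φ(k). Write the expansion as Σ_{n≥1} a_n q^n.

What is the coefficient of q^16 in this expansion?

d|16:{1,2,4,8,16}  Σφ=1+1+2+4+8=16

a_16 = 16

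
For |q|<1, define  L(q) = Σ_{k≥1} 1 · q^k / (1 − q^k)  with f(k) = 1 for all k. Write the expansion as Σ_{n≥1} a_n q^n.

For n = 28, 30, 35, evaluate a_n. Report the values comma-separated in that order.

[q^28] f(28)=1,f(14)=1,f(7)=1,f(4)=1,f(2)=1,f(1)=1 ⇒ 6
n=30: 30·1 15·2 10·3 6·5 5·6 3·10 2·15 1·30  f→[1+1+1+1+1+1+1+1]=8
[q^35] f(35)=1,f(7)=1,f(5)=1,f(1)=1 ⇒ 4

6, 8, 4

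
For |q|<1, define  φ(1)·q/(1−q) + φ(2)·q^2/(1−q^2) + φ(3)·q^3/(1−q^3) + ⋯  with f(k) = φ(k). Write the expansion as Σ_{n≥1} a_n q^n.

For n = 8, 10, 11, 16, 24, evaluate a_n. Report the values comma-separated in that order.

[q^8] φ(8)=4,φ(4)=2,φ(2)=1,φ(1)=1 ⇒ 8
q^10  k|10↦φ(k): 10:4 5:4 2:1 1:1  a_10=10
n=11: 1·11 11·1  φ→[1+10]=11
[q^16] φ(16)=8,φ(8)=4,φ(4)=2,φ(2)=1,φ(1)=1 ⇒ 16
q^24  k|24↦φ(k): 1:1 2:1 3:2 4:2 6:2 8:4 12:4 24:8  a_24=24

8, 10, 11, 16, 24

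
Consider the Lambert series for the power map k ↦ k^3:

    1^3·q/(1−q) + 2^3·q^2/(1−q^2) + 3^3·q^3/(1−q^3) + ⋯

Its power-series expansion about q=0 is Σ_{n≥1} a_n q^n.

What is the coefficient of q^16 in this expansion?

a_16 = 4681

d|16:{1,2,4,8,16}  Σf=1+8+64+512+4096=4681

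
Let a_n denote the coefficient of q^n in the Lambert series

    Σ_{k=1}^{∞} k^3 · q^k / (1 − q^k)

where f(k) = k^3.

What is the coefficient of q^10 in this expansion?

[q^10] f(10)=1000,f(5)=125,f(2)=8,f(1)=1 ⇒ 1134

a_10 = 1134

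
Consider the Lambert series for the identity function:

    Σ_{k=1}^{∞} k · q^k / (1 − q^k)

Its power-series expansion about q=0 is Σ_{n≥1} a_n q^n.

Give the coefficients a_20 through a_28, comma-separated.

42, 32, 36, 24, 60, 31, 42, 40, 56

q^20  k|20↦f(k): 1:1 2:2 4:4 5:5 10:10 20:20  a_20=42
n=21: 1·21 3·7 7·3 21·1  f→[1+3+7+21]=32
n=22: 22·1 11·2 2·11 1·22  f→[22+11+2+1]=36
n=23: 23·1 1·23  f→[23+1]=24
d|24:{24,12,8,6,4,3,2,1}  Σf=24+12+8+6+4+3+2+1=60
[q^25] f(25)=25,f(5)=5,f(1)=1 ⇒ 31
n=26: 1·26 2·13 13·2 26·1  f→[1+2+13+26]=42
q^27  k|27↦f(k): 1:1 3:3 9:9 27:27  a_27=40
q^28  k|28↦f(k): 1:1 2:2 4:4 7:7 14:14 28:28  a_28=56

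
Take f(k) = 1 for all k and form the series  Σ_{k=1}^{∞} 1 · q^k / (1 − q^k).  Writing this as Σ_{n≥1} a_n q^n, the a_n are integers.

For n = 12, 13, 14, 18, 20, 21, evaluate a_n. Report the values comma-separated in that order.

6, 2, 4, 6, 6, 4

q^12  k|12↦f(k): 1:1 2:1 3:1 4:1 6:1 12:1  a_12=6
[q^13] f(13)=1,f(1)=1 ⇒ 2
q^14  k|14↦f(k): 14:1 7:1 2:1 1:1  a_14=4
q^18  k|18↦f(k): 18:1 9:1 6:1 3:1 2:1 1:1  a_18=6
q^20  k|20↦f(k): 1:1 2:1 4:1 5:1 10:1 20:1  a_20=6
q^21  k|21↦f(k): 21:1 7:1 3:1 1:1  a_21=4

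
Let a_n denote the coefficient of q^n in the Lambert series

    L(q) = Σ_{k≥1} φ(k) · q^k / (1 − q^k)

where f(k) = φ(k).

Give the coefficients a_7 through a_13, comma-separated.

d|7:{1,7}  Σφ=1+6=7
q^8  k|8↦φ(k): 1:1 2:1 4:2 8:4  a_8=8
n=9: 9·1 3·3 1·9  φ→[6+2+1]=9
d|10:{10,5,2,1}  Σφ=4+4+1+1=10
n=11: 1·11 11·1  φ→[1+10]=11
n=12: 12·1 6·2 4·3 3·4 2·6 1·12  φ→[4+2+2+2+1+1]=12
[q^13] φ(13)=12,φ(1)=1 ⇒ 13

7, 8, 9, 10, 11, 12, 13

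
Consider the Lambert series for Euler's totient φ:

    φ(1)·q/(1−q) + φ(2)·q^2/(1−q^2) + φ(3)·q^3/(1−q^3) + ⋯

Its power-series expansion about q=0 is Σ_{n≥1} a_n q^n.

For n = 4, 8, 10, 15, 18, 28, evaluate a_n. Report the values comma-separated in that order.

n=4: 4·1 2·2 1·4  φ→[2+1+1]=4
n=8: 8·1 4·2 2·4 1·8  φ→[4+2+1+1]=8
[q^10] φ(10)=4,φ(5)=4,φ(2)=1,φ(1)=1 ⇒ 10
q^15  k|15↦φ(k): 1:1 3:2 5:4 15:8  a_15=15
[q^18] φ(18)=6,φ(9)=6,φ(6)=2,φ(3)=2,φ(2)=1,φ(1)=1 ⇒ 18
n=28: 28·1 14·2 7·4 4·7 2·14 1·28  φ→[12+6+6+2+1+1]=28

4, 8, 10, 15, 18, 28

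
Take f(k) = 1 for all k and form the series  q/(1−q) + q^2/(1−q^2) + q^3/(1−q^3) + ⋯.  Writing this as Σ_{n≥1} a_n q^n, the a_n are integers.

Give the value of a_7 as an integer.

a_7 = 2

d|7:{7,1}  Σf=1+1=2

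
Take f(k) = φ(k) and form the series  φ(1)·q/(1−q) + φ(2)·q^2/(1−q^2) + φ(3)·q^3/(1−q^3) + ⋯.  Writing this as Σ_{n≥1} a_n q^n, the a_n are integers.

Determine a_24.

q^24  k|24↦φ(k): 1:1 2:1 3:2 4:2 6:2 8:4 12:4 24:8  a_24=24

a_24 = 24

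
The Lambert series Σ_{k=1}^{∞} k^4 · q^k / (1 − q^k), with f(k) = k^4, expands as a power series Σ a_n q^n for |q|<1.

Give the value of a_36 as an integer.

[q^36] f(1)=1,f(2)=16,f(3)=81,f(4)=256,f(6)=1296,f(9)=6561,f(12)=20736,f(18)=104976,f(36)=1679616 ⇒ 1813539

a_36 = 1813539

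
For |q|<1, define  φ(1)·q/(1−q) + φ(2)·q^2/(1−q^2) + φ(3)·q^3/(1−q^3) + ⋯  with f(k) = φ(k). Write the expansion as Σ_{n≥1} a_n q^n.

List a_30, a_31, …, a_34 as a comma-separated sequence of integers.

d|30:{30,15,10,6,5,3,2,1}  Σφ=8+8+4+2+4+2+1+1=30
[q^31] φ(31)=30,φ(1)=1 ⇒ 31
q^32  k|32↦φ(k): 1:1 2:1 4:2 8:4 16:8 32:16  a_32=32
[q^33] φ(1)=1,φ(3)=2,φ(11)=10,φ(33)=20 ⇒ 33
d|34:{34,17,2,1}  Σφ=16+16+1+1=34

30, 31, 32, 33, 34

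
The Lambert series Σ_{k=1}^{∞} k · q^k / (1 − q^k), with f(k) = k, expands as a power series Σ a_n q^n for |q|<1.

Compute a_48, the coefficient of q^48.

a_48 = 124

[q^48] f(1)=1,f(2)=2,f(3)=3,f(4)=4,f(6)=6,f(8)=8,f(12)=12,f(16)=16,f(24)=24,f(48)=48 ⇒ 124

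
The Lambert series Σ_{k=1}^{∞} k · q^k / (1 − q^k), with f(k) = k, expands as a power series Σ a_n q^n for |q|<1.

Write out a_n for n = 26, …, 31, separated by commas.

42, 40, 56, 30, 72, 32

[q^26] f(26)=26,f(13)=13,f(2)=2,f(1)=1 ⇒ 42
n=27: 1·27 3·9 9·3 27·1  f→[1+3+9+27]=40
[q^28] f(1)=1,f(2)=2,f(4)=4,f(7)=7,f(14)=14,f(28)=28 ⇒ 56
q^29  k|29↦f(k): 1:1 29:29  a_29=30
q^30  k|30↦f(k): 30:30 15:15 10:10 6:6 5:5 3:3 2:2 1:1  a_30=72
[q^31] f(31)=31,f(1)=1 ⇒ 32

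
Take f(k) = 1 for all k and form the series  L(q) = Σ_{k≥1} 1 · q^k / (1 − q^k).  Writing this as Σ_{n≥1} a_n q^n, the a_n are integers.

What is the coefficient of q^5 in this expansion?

d|5:{5,1}  Σf=1+1=2

a_5 = 2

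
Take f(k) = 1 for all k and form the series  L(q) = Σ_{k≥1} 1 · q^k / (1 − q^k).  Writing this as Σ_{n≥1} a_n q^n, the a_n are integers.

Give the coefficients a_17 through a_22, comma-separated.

n=17: 1·17 17·1  f→[1+1]=2
d|18:{18,9,6,3,2,1}  Σf=1+1+1+1+1+1=6
q^19  k|19↦f(k): 19:1 1:1  a_19=2
q^20  k|20↦f(k): 20:1 10:1 5:1 4:1 2:1 1:1  a_20=6
n=21: 1·21 3·7 7·3 21·1  f→[1+1+1+1]=4
[q^22] f(22)=1,f(11)=1,f(2)=1,f(1)=1 ⇒ 4

2, 6, 2, 6, 4, 4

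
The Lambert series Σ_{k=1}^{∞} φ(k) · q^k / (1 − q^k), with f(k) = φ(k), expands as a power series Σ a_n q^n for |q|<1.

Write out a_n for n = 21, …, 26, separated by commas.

d|21:{21,7,3,1}  Σφ=12+6+2+1=21
d|22:{1,2,11,22}  Σφ=1+1+10+10=22
n=23: 23·1 1·23  φ→[22+1]=23
[q^24] φ(24)=8,φ(12)=4,φ(8)=4,φ(6)=2,φ(4)=2,φ(3)=2,φ(2)=1,φ(1)=1 ⇒ 24
n=25: 25·1 5·5 1·25  φ→[20+4+1]=25
d|26:{26,13,2,1}  Σφ=12+12+1+1=26

21, 22, 23, 24, 25, 26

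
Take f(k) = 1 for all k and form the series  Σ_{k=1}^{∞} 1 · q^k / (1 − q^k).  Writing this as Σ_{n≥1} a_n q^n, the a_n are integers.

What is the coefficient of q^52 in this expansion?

q^52  k|52↦f(k): 1:1 2:1 4:1 13:1 26:1 52:1  a_52=6

a_52 = 6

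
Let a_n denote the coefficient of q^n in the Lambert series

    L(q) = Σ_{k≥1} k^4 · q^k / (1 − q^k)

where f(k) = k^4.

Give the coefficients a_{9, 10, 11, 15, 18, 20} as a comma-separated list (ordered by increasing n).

6643, 10642, 14642, 51332, 112931, 170898

d|9:{1,3,9}  Σf=1+81+6561=6643
d|10:{1,2,5,10}  Σf=1+16+625+10000=10642
q^11  k|11↦f(k): 11:14641 1:1  a_11=14642
q^15  k|15↦f(k): 1:1 3:81 5:625 15:50625  a_15=51332
n=18: 18·1 9·2 6·3 3·6 2·9 1·18  f→[104976+6561+1296+81+16+1]=112931
q^20  k|20↦f(k): 1:1 2:16 4:256 5:625 10:10000 20:160000  a_20=170898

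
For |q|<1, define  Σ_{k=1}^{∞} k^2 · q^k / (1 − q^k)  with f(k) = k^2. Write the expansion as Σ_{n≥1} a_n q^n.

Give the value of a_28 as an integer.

n=28: 28·1 14·2 7·4 4·7 2·14 1·28  f→[784+196+49+16+4+1]=1050

a_28 = 1050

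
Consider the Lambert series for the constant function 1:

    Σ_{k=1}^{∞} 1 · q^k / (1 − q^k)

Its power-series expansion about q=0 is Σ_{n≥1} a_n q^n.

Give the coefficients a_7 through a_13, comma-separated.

2, 4, 3, 4, 2, 6, 2

[q^7] f(7)=1,f(1)=1 ⇒ 2
[q^8] f(1)=1,f(2)=1,f(4)=1,f(8)=1 ⇒ 4
[q^9] f(1)=1,f(3)=1,f(9)=1 ⇒ 3
d|10:{10,5,2,1}  Σf=1+1+1+1=4
n=11: 11·1 1·11  f→[1+1]=2
[q^12] f(1)=1,f(2)=1,f(3)=1,f(4)=1,f(6)=1,f(12)=1 ⇒ 6
[q^13] f(1)=1,f(13)=1 ⇒ 2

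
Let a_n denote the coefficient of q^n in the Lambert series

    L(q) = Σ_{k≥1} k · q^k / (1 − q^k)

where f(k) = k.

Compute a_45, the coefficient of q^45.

n=45: 45·1 15·3 9·5 5·9 3·15 1·45  f→[45+15+9+5+3+1]=78

a_45 = 78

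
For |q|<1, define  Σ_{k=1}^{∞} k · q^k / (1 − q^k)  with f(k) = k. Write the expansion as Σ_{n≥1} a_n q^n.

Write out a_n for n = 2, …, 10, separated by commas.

3, 4, 7, 6, 12, 8, 15, 13, 18

q^2  k|2↦f(k): 2:2 1:1  a_2=3
d|3:{1,3}  Σf=1+3=4
d|4:{4,2,1}  Σf=4+2+1=7
[q^5] f(1)=1,f(5)=5 ⇒ 6
q^6  k|6↦f(k): 6:6 3:3 2:2 1:1  a_6=12
q^7  k|7↦f(k): 7:7 1:1  a_7=8
n=8: 8·1 4·2 2·4 1·8  f→[8+4+2+1]=15
d|9:{9,3,1}  Σf=9+3+1=13
n=10: 1·10 2·5 5·2 10·1  f→[1+2+5+10]=18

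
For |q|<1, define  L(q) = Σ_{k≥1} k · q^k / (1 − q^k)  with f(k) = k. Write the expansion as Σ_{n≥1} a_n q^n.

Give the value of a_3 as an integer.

n=3: 3·1 1·3  f→[3+1]=4

a_3 = 4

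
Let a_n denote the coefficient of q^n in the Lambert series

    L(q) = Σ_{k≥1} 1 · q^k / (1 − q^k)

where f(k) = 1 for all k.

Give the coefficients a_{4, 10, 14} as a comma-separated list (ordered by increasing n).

3, 4, 4

[q^4] f(1)=1,f(2)=1,f(4)=1 ⇒ 3
q^10  k|10↦f(k): 10:1 5:1 2:1 1:1  a_10=4
d|14:{14,7,2,1}  Σf=1+1+1+1=4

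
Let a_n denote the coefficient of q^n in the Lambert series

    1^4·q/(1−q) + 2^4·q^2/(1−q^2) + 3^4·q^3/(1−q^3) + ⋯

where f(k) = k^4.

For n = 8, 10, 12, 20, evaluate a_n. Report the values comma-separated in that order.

d|8:{1,2,4,8}  Σf=1+16+256+4096=4369
q^10  k|10↦f(k): 1:1 2:16 5:625 10:10000  a_10=10642
n=12: 12·1 6·2 4·3 3·4 2·6 1·12  f→[20736+1296+256+81+16+1]=22386
q^20  k|20↦f(k): 1:1 2:16 4:256 5:625 10:10000 20:160000  a_20=170898

4369, 10642, 22386, 170898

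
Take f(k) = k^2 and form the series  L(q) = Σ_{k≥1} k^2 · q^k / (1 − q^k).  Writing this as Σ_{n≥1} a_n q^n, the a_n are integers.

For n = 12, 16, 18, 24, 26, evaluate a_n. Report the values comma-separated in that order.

210, 341, 455, 850, 850

[q^12] f(1)=1,f(2)=4,f(3)=9,f(4)=16,f(6)=36,f(12)=144 ⇒ 210
q^16  k|16↦f(k): 1:1 2:4 4:16 8:64 16:256  a_16=341
d|18:{18,9,6,3,2,1}  Σf=324+81+36+9+4+1=455
n=24: 24·1 12·2 8·3 6·4 4·6 3·8 2·12 1·24  f→[576+144+64+36+16+9+4+1]=850
n=26: 1·26 2·13 13·2 26·1  f→[1+4+169+676]=850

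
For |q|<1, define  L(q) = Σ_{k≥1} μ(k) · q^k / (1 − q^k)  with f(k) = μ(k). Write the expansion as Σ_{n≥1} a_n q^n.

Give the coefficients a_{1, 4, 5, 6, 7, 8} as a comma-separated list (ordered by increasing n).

[q^1] μ(1)=1 ⇒ 1
n=4: 1·4 2·2 4·1  μ→[1+(-1)+0]=0
d|5:{5,1}  Σμ=(-1)+1=0
d|6:{6,3,2,1}  Σμ=1+(-1)+(-1)+1=0
q^7  k|7↦μ(k): 7:-1 1:1  a_7=0
n=8: 8·1 4·2 2·4 1·8  μ→[0+0+(-1)+1]=0

1, 0, 0, 0, 0, 0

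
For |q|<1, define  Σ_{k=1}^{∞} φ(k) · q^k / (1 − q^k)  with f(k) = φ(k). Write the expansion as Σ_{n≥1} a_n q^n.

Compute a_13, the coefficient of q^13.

q^13  k|13↦φ(k): 1:1 13:12  a_13=13

a_13 = 13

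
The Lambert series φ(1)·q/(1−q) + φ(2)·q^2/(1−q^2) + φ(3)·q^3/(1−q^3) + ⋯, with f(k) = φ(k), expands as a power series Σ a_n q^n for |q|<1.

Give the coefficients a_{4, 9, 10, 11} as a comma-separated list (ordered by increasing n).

n=4: 4·1 2·2 1·4  φ→[2+1+1]=4
q^9  k|9↦φ(k): 9:6 3:2 1:1  a_9=9
q^10  k|10↦φ(k): 10:4 5:4 2:1 1:1  a_10=10
d|11:{1,11}  Σφ=1+10=11

4, 9, 10, 11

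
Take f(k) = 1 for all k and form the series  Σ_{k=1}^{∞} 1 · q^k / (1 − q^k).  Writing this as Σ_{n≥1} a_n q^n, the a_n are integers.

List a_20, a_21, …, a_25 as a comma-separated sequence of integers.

[q^20] f(1)=1,f(2)=1,f(4)=1,f(5)=1,f(10)=1,f(20)=1 ⇒ 6
n=21: 21·1 7·3 3·7 1·21  f→[1+1+1+1]=4
n=22: 22·1 11·2 2·11 1·22  f→[1+1+1+1]=4
d|23:{23,1}  Σf=1+1=2
d|24:{1,2,3,4,6,8,12,24}  Σf=1+1+1+1+1+1+1+1=8
n=25: 1·25 5·5 25·1  f→[1+1+1]=3

6, 4, 4, 2, 8, 3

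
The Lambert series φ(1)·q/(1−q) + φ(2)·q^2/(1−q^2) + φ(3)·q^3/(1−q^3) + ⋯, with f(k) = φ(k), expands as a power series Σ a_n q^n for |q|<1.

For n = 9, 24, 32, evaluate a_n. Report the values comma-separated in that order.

n=9: 9·1 3·3 1·9  φ→[6+2+1]=9
d|24:{24,12,8,6,4,3,2,1}  Σφ=8+4+4+2+2+2+1+1=24
[q^32] φ(32)=16,φ(16)=8,φ(8)=4,φ(4)=2,φ(2)=1,φ(1)=1 ⇒ 32

9, 24, 32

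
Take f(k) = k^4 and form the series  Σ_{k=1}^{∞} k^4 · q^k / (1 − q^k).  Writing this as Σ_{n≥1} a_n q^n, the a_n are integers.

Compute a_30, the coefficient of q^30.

a_30 = 872644

d|30:{1,2,3,5,6,10,15,30}  Σf=1+16+81+625+1296+10000+50625+810000=872644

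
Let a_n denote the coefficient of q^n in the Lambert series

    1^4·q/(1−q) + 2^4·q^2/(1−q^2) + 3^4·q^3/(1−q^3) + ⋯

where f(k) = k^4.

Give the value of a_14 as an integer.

n=14: 1·14 2·7 7·2 14·1  f→[1+16+2401+38416]=40834

a_14 = 40834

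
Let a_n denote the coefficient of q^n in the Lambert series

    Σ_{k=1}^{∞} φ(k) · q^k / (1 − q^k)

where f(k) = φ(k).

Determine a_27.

n=27: 27·1 9·3 3·9 1·27  φ→[18+6+2+1]=27

a_27 = 27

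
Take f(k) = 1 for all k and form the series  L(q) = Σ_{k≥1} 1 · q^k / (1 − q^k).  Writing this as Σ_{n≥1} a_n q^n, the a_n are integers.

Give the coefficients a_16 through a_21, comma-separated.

d|16:{1,2,4,8,16}  Σf=1+1+1+1+1=5
n=17: 17·1 1·17  f→[1+1]=2
q^18  k|18↦f(k): 1:1 2:1 3:1 6:1 9:1 18:1  a_18=6
[q^19] f(19)=1,f(1)=1 ⇒ 2
d|20:{20,10,5,4,2,1}  Σf=1+1+1+1+1+1=6
n=21: 21·1 7·3 3·7 1·21  f→[1+1+1+1]=4

5, 2, 6, 2, 6, 4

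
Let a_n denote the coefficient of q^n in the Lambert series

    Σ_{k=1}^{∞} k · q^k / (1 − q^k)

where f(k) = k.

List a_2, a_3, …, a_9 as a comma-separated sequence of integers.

3, 4, 7, 6, 12, 8, 15, 13

q^2  k|2↦f(k): 1:1 2:2  a_2=3
d|3:{3,1}  Σf=3+1=4
[q^4] f(4)=4,f(2)=2,f(1)=1 ⇒ 7
n=5: 5·1 1·5  f→[5+1]=6
[q^6] f(1)=1,f(2)=2,f(3)=3,f(6)=6 ⇒ 12
q^7  k|7↦f(k): 1:1 7:7  a_7=8
q^8  k|8↦f(k): 8:8 4:4 2:2 1:1  a_8=15
d|9:{1,3,9}  Σf=1+3+9=13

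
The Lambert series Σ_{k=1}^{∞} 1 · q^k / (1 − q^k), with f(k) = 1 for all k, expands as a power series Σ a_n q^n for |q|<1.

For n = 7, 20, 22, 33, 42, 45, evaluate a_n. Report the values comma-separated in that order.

d|7:{7,1}  Σf=1+1=2
n=20: 1·20 2·10 4·5 5·4 10·2 20·1  f→[1+1+1+1+1+1]=6
n=22: 1·22 2·11 11·2 22·1  f→[1+1+1+1]=4
[q^33] f(1)=1,f(3)=1,f(11)=1,f(33)=1 ⇒ 4
n=42: 42·1 21·2 14·3 7·6 6·7 3·14 2·21 1·42  f→[1+1+1+1+1+1+1+1]=8
d|45:{1,3,5,9,15,45}  Σf=1+1+1+1+1+1=6

2, 6, 4, 4, 8, 6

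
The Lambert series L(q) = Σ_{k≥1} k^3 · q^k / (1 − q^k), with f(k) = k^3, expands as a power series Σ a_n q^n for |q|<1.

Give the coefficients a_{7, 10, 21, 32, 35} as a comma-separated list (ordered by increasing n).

n=7: 1·7 7·1  f→[1+343]=344
n=10: 10·1 5·2 2·5 1·10  f→[1000+125+8+1]=1134
q^21  k|21↦f(k): 1:1 3:27 7:343 21:9261  a_21=9632
q^32  k|32↦f(k): 1:1 2:8 4:64 8:512 16:4096 32:32768  a_32=37449
q^35  k|35↦f(k): 1:1 5:125 7:343 35:42875  a_35=43344

344, 1134, 9632, 37449, 43344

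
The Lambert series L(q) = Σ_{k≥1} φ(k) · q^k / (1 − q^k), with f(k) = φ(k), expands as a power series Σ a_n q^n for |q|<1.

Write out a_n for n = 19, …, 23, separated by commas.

q^19  k|19↦φ(k): 1:1 19:18  a_19=19
d|20:{20,10,5,4,2,1}  Σφ=8+4+4+2+1+1=20
[q^21] φ(21)=12,φ(7)=6,φ(3)=2,φ(1)=1 ⇒ 21
q^22  k|22↦φ(k): 22:10 11:10 2:1 1:1  a_22=22
d|23:{1,23}  Σφ=1+22=23

19, 20, 21, 22, 23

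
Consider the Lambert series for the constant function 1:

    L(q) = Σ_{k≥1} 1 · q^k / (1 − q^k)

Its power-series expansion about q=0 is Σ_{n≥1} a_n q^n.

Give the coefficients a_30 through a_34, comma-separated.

8, 2, 6, 4, 4

n=30: 1·30 2·15 3·10 5·6 6·5 10·3 15·2 30·1  f→[1+1+1+1+1+1+1+1]=8
d|31:{31,1}  Σf=1+1=2
q^32  k|32↦f(k): 1:1 2:1 4:1 8:1 16:1 32:1  a_32=6
n=33: 33·1 11·3 3·11 1·33  f→[1+1+1+1]=4
d|34:{34,17,2,1}  Σf=1+1+1+1=4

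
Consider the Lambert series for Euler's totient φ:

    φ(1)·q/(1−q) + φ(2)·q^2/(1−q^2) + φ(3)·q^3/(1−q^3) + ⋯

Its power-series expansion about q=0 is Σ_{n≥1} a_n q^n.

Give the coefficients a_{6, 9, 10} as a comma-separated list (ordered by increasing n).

n=6: 6·1 3·2 2·3 1·6  φ→[2+2+1+1]=6
n=9: 9·1 3·3 1·9  φ→[6+2+1]=9
[q^10] φ(10)=4,φ(5)=4,φ(2)=1,φ(1)=1 ⇒ 10

6, 9, 10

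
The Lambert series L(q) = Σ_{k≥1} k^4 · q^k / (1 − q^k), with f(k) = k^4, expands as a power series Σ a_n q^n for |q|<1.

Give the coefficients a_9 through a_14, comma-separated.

6643, 10642, 14642, 22386, 28562, 40834

[q^9] f(1)=1,f(3)=81,f(9)=6561 ⇒ 6643
n=10: 10·1 5·2 2·5 1·10  f→[10000+625+16+1]=10642
q^11  k|11↦f(k): 1:1 11:14641  a_11=14642
n=12: 1·12 2·6 3·4 4·3 6·2 12·1  f→[1+16+81+256+1296+20736]=22386
q^13  k|13↦f(k): 1:1 13:28561  a_13=28562
n=14: 14·1 7·2 2·7 1·14  f→[38416+2401+16+1]=40834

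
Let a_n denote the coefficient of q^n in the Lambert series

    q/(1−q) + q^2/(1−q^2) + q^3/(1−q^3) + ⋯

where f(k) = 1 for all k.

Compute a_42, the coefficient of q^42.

d|42:{1,2,3,6,7,14,21,42}  Σf=1+1+1+1+1+1+1+1=8

a_42 = 8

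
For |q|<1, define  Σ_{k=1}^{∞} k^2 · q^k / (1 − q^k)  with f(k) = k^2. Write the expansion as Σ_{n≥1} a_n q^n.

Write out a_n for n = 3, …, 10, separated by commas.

10, 21, 26, 50, 50, 85, 91, 130

q^3  k|3↦f(k): 1:1 3:9  a_3=10
[q^4] f(4)=16,f(2)=4,f(1)=1 ⇒ 21
d|5:{1,5}  Σf=1+25=26
n=6: 6·1 3·2 2·3 1·6  f→[36+9+4+1]=50
[q^7] f(7)=49,f(1)=1 ⇒ 50
d|8:{1,2,4,8}  Σf=1+4+16+64=85
d|9:{1,3,9}  Σf=1+9+81=91
[q^10] f(10)=100,f(5)=25,f(2)=4,f(1)=1 ⇒ 130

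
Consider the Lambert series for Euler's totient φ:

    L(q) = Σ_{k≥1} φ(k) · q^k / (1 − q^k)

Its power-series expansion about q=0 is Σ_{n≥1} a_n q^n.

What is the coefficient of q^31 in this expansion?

n=31: 31·1 1·31  φ→[30+1]=31

a_31 = 31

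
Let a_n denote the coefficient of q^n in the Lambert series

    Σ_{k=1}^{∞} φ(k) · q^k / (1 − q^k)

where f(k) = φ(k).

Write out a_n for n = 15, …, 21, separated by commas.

q^15  k|15↦φ(k): 1:1 3:2 5:4 15:8  a_15=15
q^16  k|16↦φ(k): 1:1 2:1 4:2 8:4 16:8  a_16=16
n=17: 1·17 17·1  φ→[1+16]=17
d|18:{1,2,3,6,9,18}  Σφ=1+1+2+2+6+6=18
[q^19] φ(1)=1,φ(19)=18 ⇒ 19
n=20: 20·1 10·2 5·4 4·5 2·10 1·20  φ→[8+4+4+2+1+1]=20
d|21:{1,3,7,21}  Σφ=1+2+6+12=21

15, 16, 17, 18, 19, 20, 21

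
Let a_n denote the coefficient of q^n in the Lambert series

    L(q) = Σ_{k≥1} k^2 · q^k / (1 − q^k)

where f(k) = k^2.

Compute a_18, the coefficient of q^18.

n=18: 1·18 2·9 3·6 6·3 9·2 18·1  f→[1+4+9+36+81+324]=455

a_18 = 455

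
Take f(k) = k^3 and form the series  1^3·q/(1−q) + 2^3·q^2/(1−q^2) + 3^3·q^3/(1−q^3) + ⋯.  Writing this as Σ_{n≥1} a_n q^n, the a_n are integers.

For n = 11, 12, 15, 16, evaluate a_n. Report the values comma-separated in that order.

1332, 2044, 3528, 4681

n=11: 1·11 11·1  f→[1+1331]=1332
[q^12] f(1)=1,f(2)=8,f(3)=27,f(4)=64,f(6)=216,f(12)=1728 ⇒ 2044
d|15:{15,5,3,1}  Σf=3375+125+27+1=3528
q^16  k|16↦f(k): 1:1 2:8 4:64 8:512 16:4096  a_16=4681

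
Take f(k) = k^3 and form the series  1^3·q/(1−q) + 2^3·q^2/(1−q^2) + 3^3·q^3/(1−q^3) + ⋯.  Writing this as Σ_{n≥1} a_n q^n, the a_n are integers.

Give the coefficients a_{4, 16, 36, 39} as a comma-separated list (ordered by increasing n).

q^4  k|4↦f(k): 4:64 2:8 1:1  a_4=73
[q^16] f(16)=4096,f(8)=512,f(4)=64,f(2)=8,f(1)=1 ⇒ 4681
[q^36] f(36)=46656,f(18)=5832,f(12)=1728,f(9)=729,f(6)=216,f(4)=64,f(3)=27,f(2)=8,f(1)=1 ⇒ 55261
[q^39] f(39)=59319,f(13)=2197,f(3)=27,f(1)=1 ⇒ 61544

73, 4681, 55261, 61544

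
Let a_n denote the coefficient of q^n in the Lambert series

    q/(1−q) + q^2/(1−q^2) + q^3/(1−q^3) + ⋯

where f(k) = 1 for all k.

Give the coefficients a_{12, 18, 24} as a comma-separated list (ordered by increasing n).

[q^12] f(1)=1,f(2)=1,f(3)=1,f(4)=1,f(6)=1,f(12)=1 ⇒ 6
n=18: 1·18 2·9 3·6 6·3 9·2 18·1  f→[1+1+1+1+1+1]=6
n=24: 24·1 12·2 8·3 6·4 4·6 3·8 2·12 1·24  f→[1+1+1+1+1+1+1+1]=8

6, 6, 8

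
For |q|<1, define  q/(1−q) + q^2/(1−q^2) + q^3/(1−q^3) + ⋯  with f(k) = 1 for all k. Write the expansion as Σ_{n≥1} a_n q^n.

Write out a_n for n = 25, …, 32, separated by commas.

[q^25] f(25)=1,f(5)=1,f(1)=1 ⇒ 3
n=26: 1·26 2·13 13·2 26·1  f→[1+1+1+1]=4
[q^27] f(1)=1,f(3)=1,f(9)=1,f(27)=1 ⇒ 4
[q^28] f(28)=1,f(14)=1,f(7)=1,f(4)=1,f(2)=1,f(1)=1 ⇒ 6
d|29:{29,1}  Σf=1+1=2
[q^30] f(1)=1,f(2)=1,f(3)=1,f(5)=1,f(6)=1,f(10)=1,f(15)=1,f(30)=1 ⇒ 8
q^31  k|31↦f(k): 31:1 1:1  a_31=2
[q^32] f(1)=1,f(2)=1,f(4)=1,f(8)=1,f(16)=1,f(32)=1 ⇒ 6

3, 4, 4, 6, 2, 8, 2, 6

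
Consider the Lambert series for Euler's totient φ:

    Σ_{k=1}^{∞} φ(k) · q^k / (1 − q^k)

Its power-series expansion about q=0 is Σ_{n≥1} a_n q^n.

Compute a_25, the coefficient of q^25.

q^25  k|25↦φ(k): 1:1 5:4 25:20  a_25=25

a_25 = 25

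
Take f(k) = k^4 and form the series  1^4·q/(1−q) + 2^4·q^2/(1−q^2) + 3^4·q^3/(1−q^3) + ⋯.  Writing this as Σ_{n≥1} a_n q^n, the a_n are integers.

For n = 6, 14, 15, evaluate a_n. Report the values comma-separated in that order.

[q^6] f(1)=1,f(2)=16,f(3)=81,f(6)=1296 ⇒ 1394
[q^14] f(14)=38416,f(7)=2401,f(2)=16,f(1)=1 ⇒ 40834
q^15  k|15↦f(k): 1:1 3:81 5:625 15:50625  a_15=51332

1394, 40834, 51332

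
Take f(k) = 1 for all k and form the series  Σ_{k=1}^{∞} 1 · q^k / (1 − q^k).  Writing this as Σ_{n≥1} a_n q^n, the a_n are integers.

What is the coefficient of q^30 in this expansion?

q^30  k|30↦f(k): 30:1 15:1 10:1 6:1 5:1 3:1 2:1 1:1  a_30=8

a_30 = 8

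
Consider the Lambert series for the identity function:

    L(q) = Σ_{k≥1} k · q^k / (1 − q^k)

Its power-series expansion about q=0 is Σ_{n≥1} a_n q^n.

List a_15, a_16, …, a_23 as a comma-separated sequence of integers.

n=15: 15·1 5·3 3·5 1·15  f→[15+5+3+1]=24
q^16  k|16↦f(k): 1:1 2:2 4:4 8:8 16:16  a_16=31
q^17  k|17↦f(k): 1:1 17:17  a_17=18
[q^18] f(1)=1,f(2)=2,f(3)=3,f(6)=6,f(9)=9,f(18)=18 ⇒ 39
n=19: 19·1 1·19  f→[19+1]=20
q^20  k|20↦f(k): 20:20 10:10 5:5 4:4 2:2 1:1  a_20=42
d|21:{21,7,3,1}  Σf=21+7+3+1=32
[q^22] f(1)=1,f(2)=2,f(11)=11,f(22)=22 ⇒ 36
q^23  k|23↦f(k): 23:23 1:1  a_23=24

24, 31, 18, 39, 20, 42, 32, 36, 24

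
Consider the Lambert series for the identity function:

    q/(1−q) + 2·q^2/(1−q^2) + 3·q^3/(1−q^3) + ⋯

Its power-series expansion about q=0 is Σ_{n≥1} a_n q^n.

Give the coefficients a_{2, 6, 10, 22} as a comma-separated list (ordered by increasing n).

3, 12, 18, 36

n=2: 2·1 1·2  f→[2+1]=3
n=6: 6·1 3·2 2·3 1·6  f→[6+3+2+1]=12
q^10  k|10↦f(k): 10:10 5:5 2:2 1:1  a_10=18
[q^22] f(22)=22,f(11)=11,f(2)=2,f(1)=1 ⇒ 36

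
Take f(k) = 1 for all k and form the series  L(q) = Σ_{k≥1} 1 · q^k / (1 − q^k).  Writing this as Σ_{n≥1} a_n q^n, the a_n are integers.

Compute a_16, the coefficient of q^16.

d|16:{16,8,4,2,1}  Σf=1+1+1+1+1=5

a_16 = 5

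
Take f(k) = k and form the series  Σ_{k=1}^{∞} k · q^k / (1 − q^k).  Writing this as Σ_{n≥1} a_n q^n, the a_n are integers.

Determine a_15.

a_15 = 24

q^15  k|15↦f(k): 1:1 3:3 5:5 15:15  a_15=24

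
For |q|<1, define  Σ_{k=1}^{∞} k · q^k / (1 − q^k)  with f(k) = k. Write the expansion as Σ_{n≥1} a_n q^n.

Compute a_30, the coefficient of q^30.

[q^30] f(30)=30,f(15)=15,f(10)=10,f(6)=6,f(5)=5,f(3)=3,f(2)=2,f(1)=1 ⇒ 72

a_30 = 72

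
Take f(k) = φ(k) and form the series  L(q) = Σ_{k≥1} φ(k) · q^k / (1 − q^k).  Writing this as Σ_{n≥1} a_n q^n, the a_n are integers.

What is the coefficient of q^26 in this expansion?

[q^26] φ(1)=1,φ(2)=1,φ(13)=12,φ(26)=12 ⇒ 26

a_26 = 26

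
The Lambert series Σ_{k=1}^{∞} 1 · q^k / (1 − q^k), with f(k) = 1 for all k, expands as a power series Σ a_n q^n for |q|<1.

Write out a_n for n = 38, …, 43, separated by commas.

4, 4, 8, 2, 8, 2

[q^38] f(38)=1,f(19)=1,f(2)=1,f(1)=1 ⇒ 4
q^39  k|39↦f(k): 39:1 13:1 3:1 1:1  a_39=4
n=40: 40·1 20·2 10·4 8·5 5·8 4·10 2·20 1·40  f→[1+1+1+1+1+1+1+1]=8
d|41:{41,1}  Σf=1+1=2
[q^42] f(1)=1,f(2)=1,f(3)=1,f(6)=1,f(7)=1,f(14)=1,f(21)=1,f(42)=1 ⇒ 8
n=43: 43·1 1·43  f→[1+1]=2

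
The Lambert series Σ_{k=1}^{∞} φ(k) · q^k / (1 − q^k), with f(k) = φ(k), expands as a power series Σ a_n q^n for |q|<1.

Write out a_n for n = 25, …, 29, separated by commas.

d|25:{25,5,1}  Σφ=20+4+1=25
d|26:{26,13,2,1}  Σφ=12+12+1+1=26
[q^27] φ(27)=18,φ(9)=6,φ(3)=2,φ(1)=1 ⇒ 27
d|28:{1,2,4,7,14,28}  Σφ=1+1+2+6+6+12=28
q^29  k|29↦φ(k): 1:1 29:28  a_29=29

25, 26, 27, 28, 29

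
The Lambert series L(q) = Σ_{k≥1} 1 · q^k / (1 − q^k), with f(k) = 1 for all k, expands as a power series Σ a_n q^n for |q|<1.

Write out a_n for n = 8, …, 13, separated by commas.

4, 3, 4, 2, 6, 2

d|8:{8,4,2,1}  Σf=1+1+1+1=4
n=9: 1·9 3·3 9·1  f→[1+1+1]=3
[q^10] f(10)=1,f(5)=1,f(2)=1,f(1)=1 ⇒ 4
q^11  k|11↦f(k): 1:1 11:1  a_11=2
q^12  k|12↦f(k): 12:1 6:1 4:1 3:1 2:1 1:1  a_12=6
n=13: 1·13 13·1  f→[1+1]=2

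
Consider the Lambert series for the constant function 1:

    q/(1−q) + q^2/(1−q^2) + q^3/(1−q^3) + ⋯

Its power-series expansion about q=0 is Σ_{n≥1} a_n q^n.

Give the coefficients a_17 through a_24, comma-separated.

2, 6, 2, 6, 4, 4, 2, 8

[q^17] f(1)=1,f(17)=1 ⇒ 2
q^18  k|18↦f(k): 18:1 9:1 6:1 3:1 2:1 1:1  a_18=6
d|19:{1,19}  Σf=1+1=2
q^20  k|20↦f(k): 1:1 2:1 4:1 5:1 10:1 20:1  a_20=6
[q^21] f(21)=1,f(7)=1,f(3)=1,f(1)=1 ⇒ 4
[q^22] f(1)=1,f(2)=1,f(11)=1,f(22)=1 ⇒ 4
q^23  k|23↦f(k): 1:1 23:1  a_23=2
[q^24] f(1)=1,f(2)=1,f(3)=1,f(4)=1,f(6)=1,f(8)=1,f(12)=1,f(24)=1 ⇒ 8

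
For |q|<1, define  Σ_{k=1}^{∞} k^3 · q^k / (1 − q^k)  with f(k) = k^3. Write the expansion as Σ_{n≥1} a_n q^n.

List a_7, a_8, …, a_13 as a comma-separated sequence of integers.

n=7: 7·1 1·7  f→[343+1]=344
n=8: 1·8 2·4 4·2 8·1  f→[1+8+64+512]=585
q^9  k|9↦f(k): 1:1 3:27 9:729  a_9=757
d|10:{1,2,5,10}  Σf=1+8+125+1000=1134
q^11  k|11↦f(k): 11:1331 1:1  a_11=1332
n=12: 1·12 2·6 3·4 4·3 6·2 12·1  f→[1+8+27+64+216+1728]=2044
n=13: 1·13 13·1  f→[1+2197]=2198

344, 585, 757, 1134, 1332, 2044, 2198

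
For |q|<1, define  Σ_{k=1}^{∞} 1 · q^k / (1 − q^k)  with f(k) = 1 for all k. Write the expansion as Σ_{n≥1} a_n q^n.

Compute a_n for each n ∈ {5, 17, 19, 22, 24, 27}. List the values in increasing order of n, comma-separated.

2, 2, 2, 4, 8, 4

n=5: 1·5 5·1  f→[1+1]=2
[q^17] f(17)=1,f(1)=1 ⇒ 2
d|19:{1,19}  Σf=1+1=2
n=22: 22·1 11·2 2·11 1·22  f→[1+1+1+1]=4
d|24:{1,2,3,4,6,8,12,24}  Σf=1+1+1+1+1+1+1+1=8
q^27  k|27↦f(k): 1:1 3:1 9:1 27:1  a_27=4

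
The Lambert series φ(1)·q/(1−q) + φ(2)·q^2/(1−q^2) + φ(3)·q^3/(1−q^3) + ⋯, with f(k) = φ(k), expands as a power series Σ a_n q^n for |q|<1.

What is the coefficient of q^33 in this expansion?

n=33: 33·1 11·3 3·11 1·33  φ→[20+10+2+1]=33

a_33 = 33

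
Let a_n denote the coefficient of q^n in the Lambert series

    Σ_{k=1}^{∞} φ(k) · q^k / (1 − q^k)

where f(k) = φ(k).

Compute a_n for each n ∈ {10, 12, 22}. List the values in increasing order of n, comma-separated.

n=10: 10·1 5·2 2·5 1·10  φ→[4+4+1+1]=10
d|12:{12,6,4,3,2,1}  Σφ=4+2+2+2+1+1=12
q^22  k|22↦φ(k): 22:10 11:10 2:1 1:1  a_22=22

10, 12, 22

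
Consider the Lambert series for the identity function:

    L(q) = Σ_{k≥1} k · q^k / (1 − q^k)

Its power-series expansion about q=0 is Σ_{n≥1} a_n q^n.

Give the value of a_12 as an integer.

a_12 = 28

q^12  k|12↦f(k): 12:12 6:6 4:4 3:3 2:2 1:1  a_12=28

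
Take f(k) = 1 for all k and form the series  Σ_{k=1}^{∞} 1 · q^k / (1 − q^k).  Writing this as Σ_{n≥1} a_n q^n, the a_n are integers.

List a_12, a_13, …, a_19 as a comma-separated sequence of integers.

n=12: 12·1 6·2 4·3 3·4 2·6 1·12  f→[1+1+1+1+1+1]=6
[q^13] f(13)=1,f(1)=1 ⇒ 2
n=14: 14·1 7·2 2·7 1·14  f→[1+1+1+1]=4
q^15  k|15↦f(k): 1:1 3:1 5:1 15:1  a_15=4
q^16  k|16↦f(k): 16:1 8:1 4:1 2:1 1:1  a_16=5
q^17  k|17↦f(k): 17:1 1:1  a_17=2
q^18  k|18↦f(k): 18:1 9:1 6:1 3:1 2:1 1:1  a_18=6
n=19: 1·19 19·1  f→[1+1]=2

6, 2, 4, 4, 5, 2, 6, 2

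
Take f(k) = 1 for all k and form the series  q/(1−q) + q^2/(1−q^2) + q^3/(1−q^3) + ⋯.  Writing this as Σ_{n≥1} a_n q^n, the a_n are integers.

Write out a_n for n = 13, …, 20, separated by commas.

[q^13] f(13)=1,f(1)=1 ⇒ 2
n=14: 1·14 2·7 7·2 14·1  f→[1+1+1+1]=4
d|15:{1,3,5,15}  Σf=1+1+1+1=4
d|16:{1,2,4,8,16}  Σf=1+1+1+1+1=5
q^17  k|17↦f(k): 1:1 17:1  a_17=2
[q^18] f(18)=1,f(9)=1,f(6)=1,f(3)=1,f(2)=1,f(1)=1 ⇒ 6
d|19:{19,1}  Σf=1+1=2
q^20  k|20↦f(k): 20:1 10:1 5:1 4:1 2:1 1:1  a_20=6

2, 4, 4, 5, 2, 6, 2, 6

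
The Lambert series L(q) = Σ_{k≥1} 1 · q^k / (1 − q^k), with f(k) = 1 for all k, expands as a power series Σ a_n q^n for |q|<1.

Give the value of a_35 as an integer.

n=35: 35·1 7·5 5·7 1·35  f→[1+1+1+1]=4

a_35 = 4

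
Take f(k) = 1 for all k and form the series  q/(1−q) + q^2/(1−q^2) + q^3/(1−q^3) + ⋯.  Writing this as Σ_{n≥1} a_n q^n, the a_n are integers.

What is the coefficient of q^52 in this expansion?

[q^52] f(52)=1,f(26)=1,f(13)=1,f(4)=1,f(2)=1,f(1)=1 ⇒ 6

a_52 = 6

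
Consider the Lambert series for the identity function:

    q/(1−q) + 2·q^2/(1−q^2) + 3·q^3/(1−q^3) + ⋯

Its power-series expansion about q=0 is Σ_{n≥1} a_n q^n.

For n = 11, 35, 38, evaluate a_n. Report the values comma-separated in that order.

q^11  k|11↦f(k): 11:11 1:1  a_11=12
q^35  k|35↦f(k): 35:35 7:7 5:5 1:1  a_35=48
d|38:{1,2,19,38}  Σf=1+2+19+38=60

12, 48, 60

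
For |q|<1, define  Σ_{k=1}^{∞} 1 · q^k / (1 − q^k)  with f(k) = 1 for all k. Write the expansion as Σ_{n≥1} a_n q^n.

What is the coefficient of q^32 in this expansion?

[q^32] f(32)=1,f(16)=1,f(8)=1,f(4)=1,f(2)=1,f(1)=1 ⇒ 6

a_32 = 6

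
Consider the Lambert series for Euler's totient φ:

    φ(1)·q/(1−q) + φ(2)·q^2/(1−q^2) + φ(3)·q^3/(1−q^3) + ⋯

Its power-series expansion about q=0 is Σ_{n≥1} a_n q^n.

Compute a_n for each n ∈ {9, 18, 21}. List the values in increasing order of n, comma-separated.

[q^9] φ(1)=1,φ(3)=2,φ(9)=6 ⇒ 9
[q^18] φ(18)=6,φ(9)=6,φ(6)=2,φ(3)=2,φ(2)=1,φ(1)=1 ⇒ 18
[q^21] φ(1)=1,φ(3)=2,φ(7)=6,φ(21)=12 ⇒ 21

9, 18, 21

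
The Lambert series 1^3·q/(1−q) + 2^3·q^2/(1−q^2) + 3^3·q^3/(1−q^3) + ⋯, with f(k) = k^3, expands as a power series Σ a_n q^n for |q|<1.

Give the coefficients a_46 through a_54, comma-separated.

109512, 103824, 131068, 117993, 141759, 137592, 160454, 148878, 183960

q^46  k|46↦f(k): 46:97336 23:12167 2:8 1:1  a_46=109512
q^47  k|47↦f(k): 1:1 47:103823  a_47=103824
[q^48] f(1)=1,f(2)=8,f(3)=27,f(4)=64,f(6)=216,f(8)=512,f(12)=1728,f(16)=4096,f(24)=13824,f(48)=110592 ⇒ 131068
[q^49] f(1)=1,f(7)=343,f(49)=117649 ⇒ 117993
d|50:{50,25,10,5,2,1}  Σf=125000+15625+1000+125+8+1=141759
q^51  k|51↦f(k): 1:1 3:27 17:4913 51:132651  a_51=137592
q^52  k|52↦f(k): 1:1 2:8 4:64 13:2197 26:17576 52:140608  a_52=160454
n=53: 1·53 53·1  f→[1+148877]=148878
[q^54] f(1)=1,f(2)=8,f(3)=27,f(6)=216,f(9)=729,f(18)=5832,f(27)=19683,f(54)=157464 ⇒ 183960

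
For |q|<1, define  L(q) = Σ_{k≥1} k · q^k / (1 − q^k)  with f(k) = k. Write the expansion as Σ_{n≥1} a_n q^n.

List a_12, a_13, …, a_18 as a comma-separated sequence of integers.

q^12  k|12↦f(k): 1:1 2:2 3:3 4:4 6:6 12:12  a_12=28
d|13:{1,13}  Σf=1+13=14
d|14:{14,7,2,1}  Σf=14+7+2+1=24
[q^15] f(1)=1,f(3)=3,f(5)=5,f(15)=15 ⇒ 24
[q^16] f(1)=1,f(2)=2,f(4)=4,f(8)=8,f(16)=16 ⇒ 31
d|17:{1,17}  Σf=1+17=18
d|18:{18,9,6,3,2,1}  Σf=18+9+6+3+2+1=39

28, 14, 24, 24, 31, 18, 39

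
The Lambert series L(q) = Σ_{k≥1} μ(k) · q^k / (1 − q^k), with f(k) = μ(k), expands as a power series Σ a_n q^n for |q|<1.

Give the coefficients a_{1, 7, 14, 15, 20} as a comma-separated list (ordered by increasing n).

1, 0, 0, 0, 0

[q^1] μ(1)=1 ⇒ 1
n=7: 1·7 7·1  μ→[1+(-1)]=0
[q^14] μ(1)=1,μ(2)=-1,μ(7)=-1,μ(14)=1 ⇒ 0
d|15:{1,3,5,15}  Σμ=1+(-1)+(-1)+1=0
[q^20] μ(20)=0,μ(10)=1,μ(5)=-1,μ(4)=0,μ(2)=-1,μ(1)=1 ⇒ 0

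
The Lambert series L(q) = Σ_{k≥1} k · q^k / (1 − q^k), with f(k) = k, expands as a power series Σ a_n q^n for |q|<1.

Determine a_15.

a_15 = 24

q^15  k|15↦f(k): 1:1 3:3 5:5 15:15  a_15=24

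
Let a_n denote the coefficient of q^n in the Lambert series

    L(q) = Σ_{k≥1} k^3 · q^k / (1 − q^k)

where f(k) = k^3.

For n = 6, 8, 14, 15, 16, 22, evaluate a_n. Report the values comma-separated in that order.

q^6  k|6↦f(k): 6:216 3:27 2:8 1:1  a_6=252
n=8: 1·8 2·4 4·2 8·1  f→[1+8+64+512]=585
d|14:{14,7,2,1}  Σf=2744+343+8+1=3096
q^15  k|15↦f(k): 15:3375 5:125 3:27 1:1  a_15=3528
n=16: 16·1 8·2 4·4 2·8 1·16  f→[4096+512+64+8+1]=4681
[q^22] f(22)=10648,f(11)=1331,f(2)=8,f(1)=1 ⇒ 11988

252, 585, 3096, 3528, 4681, 11988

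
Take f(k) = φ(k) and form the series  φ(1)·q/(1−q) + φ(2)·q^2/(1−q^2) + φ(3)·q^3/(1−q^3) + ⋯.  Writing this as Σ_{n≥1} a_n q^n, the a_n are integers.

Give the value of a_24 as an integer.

[q^24] φ(1)=1,φ(2)=1,φ(3)=2,φ(4)=2,φ(6)=2,φ(8)=4,φ(12)=4,φ(24)=8 ⇒ 24

a_24 = 24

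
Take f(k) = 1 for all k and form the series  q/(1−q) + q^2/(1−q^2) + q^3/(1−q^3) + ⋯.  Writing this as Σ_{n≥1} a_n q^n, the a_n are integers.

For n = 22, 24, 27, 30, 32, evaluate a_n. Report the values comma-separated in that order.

q^22  k|22↦f(k): 22:1 11:1 2:1 1:1  a_22=4
q^24  k|24↦f(k): 1:1 2:1 3:1 4:1 6:1 8:1 12:1 24:1  a_24=8
[q^27] f(27)=1,f(9)=1,f(3)=1,f(1)=1 ⇒ 4
q^30  k|30↦f(k): 30:1 15:1 10:1 6:1 5:1 3:1 2:1 1:1  a_30=8
q^32  k|32↦f(k): 32:1 16:1 8:1 4:1 2:1 1:1  a_32=6

4, 8, 4, 8, 6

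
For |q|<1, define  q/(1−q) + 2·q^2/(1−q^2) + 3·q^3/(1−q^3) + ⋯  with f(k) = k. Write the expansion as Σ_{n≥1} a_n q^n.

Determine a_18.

d|18:{1,2,3,6,9,18}  Σf=1+2+3+6+9+18=39

a_18 = 39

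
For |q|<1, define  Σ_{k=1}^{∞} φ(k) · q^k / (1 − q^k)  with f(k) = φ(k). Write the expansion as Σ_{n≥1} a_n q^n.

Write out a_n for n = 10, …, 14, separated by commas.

[q^10] φ(1)=1,φ(2)=1,φ(5)=4,φ(10)=4 ⇒ 10
d|11:{11,1}  Σφ=10+1=11
[q^12] φ(1)=1,φ(2)=1,φ(3)=2,φ(4)=2,φ(6)=2,φ(12)=4 ⇒ 12
n=13: 1·13 13·1  φ→[1+12]=13
n=14: 1·14 2·7 7·2 14·1  φ→[1+1+6+6]=14

10, 11, 12, 13, 14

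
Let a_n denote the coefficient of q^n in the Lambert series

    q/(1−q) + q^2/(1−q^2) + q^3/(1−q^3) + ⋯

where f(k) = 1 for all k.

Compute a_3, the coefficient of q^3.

a_3 = 2

d|3:{1,3}  Σf=1+1=2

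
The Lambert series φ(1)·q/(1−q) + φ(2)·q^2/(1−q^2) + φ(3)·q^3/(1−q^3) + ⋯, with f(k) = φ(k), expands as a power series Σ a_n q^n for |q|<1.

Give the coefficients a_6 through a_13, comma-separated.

q^6  k|6↦φ(k): 6:2 3:2 2:1 1:1  a_6=6
q^7  k|7↦φ(k): 7:6 1:1  a_7=7
d|8:{8,4,2,1}  Σφ=4+2+1+1=8
d|9:{1,3,9}  Σφ=1+2+6=9
q^10  k|10↦φ(k): 10:4 5:4 2:1 1:1  a_10=10
n=11: 11·1 1·11  φ→[10+1]=11
[q^12] φ(1)=1,φ(2)=1,φ(3)=2,φ(4)=2,φ(6)=2,φ(12)=4 ⇒ 12
[q^13] φ(1)=1,φ(13)=12 ⇒ 13

6, 7, 8, 9, 10, 11, 12, 13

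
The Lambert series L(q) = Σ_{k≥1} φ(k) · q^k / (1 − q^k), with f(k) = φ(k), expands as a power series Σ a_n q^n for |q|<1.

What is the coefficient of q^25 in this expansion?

[q^25] φ(25)=20,φ(5)=4,φ(1)=1 ⇒ 25

a_25 = 25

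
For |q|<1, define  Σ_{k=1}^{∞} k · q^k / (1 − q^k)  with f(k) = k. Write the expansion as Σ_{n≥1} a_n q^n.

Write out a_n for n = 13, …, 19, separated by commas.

14, 24, 24, 31, 18, 39, 20

d|13:{13,1}  Σf=13+1=14
q^14  k|14↦f(k): 14:14 7:7 2:2 1:1  a_14=24
q^15  k|15↦f(k): 15:15 5:5 3:3 1:1  a_15=24
[q^16] f(1)=1,f(2)=2,f(4)=4,f(8)=8,f(16)=16 ⇒ 31
d|17:{1,17}  Σf=1+17=18
d|18:{18,9,6,3,2,1}  Σf=18+9+6+3+2+1=39
n=19: 19·1 1·19  f→[19+1]=20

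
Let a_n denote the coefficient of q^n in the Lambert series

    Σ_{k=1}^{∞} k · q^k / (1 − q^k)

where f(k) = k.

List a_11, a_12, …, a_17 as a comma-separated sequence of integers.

d|11:{11,1}  Σf=11+1=12
d|12:{1,2,3,4,6,12}  Σf=1+2+3+4+6+12=28
d|13:{1,13}  Σf=1+13=14
n=14: 1·14 2·7 7·2 14·1  f→[1+2+7+14]=24
q^15  k|15↦f(k): 1:1 3:3 5:5 15:15  a_15=24
q^16  k|16↦f(k): 1:1 2:2 4:4 8:8 16:16  a_16=31
[q^17] f(1)=1,f(17)=17 ⇒ 18

12, 28, 14, 24, 24, 31, 18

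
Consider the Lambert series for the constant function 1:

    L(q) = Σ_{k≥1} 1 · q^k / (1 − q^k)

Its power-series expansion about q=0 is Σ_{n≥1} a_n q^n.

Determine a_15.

d|15:{1,3,5,15}  Σf=1+1+1+1=4

a_15 = 4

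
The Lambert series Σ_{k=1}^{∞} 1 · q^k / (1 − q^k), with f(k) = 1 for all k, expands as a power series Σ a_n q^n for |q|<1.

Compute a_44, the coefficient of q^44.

a_44 = 6

d|44:{44,22,11,4,2,1}  Σf=1+1+1+1+1+1=6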